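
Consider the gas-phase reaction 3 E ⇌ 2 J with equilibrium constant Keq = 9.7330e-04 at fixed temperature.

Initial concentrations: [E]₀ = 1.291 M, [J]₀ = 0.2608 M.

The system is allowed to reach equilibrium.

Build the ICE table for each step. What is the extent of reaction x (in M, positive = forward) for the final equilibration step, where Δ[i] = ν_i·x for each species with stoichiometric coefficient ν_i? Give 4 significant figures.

x = -0.09917 M

Q₀ = 0.03161 vs Keq = 9.7330e-04 ⇒ Q>K, reverse
Step 1:
                    E           J
  init          1.291      0.2608
  Δ            0.2975     -0.1983
  eq            1.589     0.06246
  solve Keq expr → x = -0.09917; check Q = 9.7330e-04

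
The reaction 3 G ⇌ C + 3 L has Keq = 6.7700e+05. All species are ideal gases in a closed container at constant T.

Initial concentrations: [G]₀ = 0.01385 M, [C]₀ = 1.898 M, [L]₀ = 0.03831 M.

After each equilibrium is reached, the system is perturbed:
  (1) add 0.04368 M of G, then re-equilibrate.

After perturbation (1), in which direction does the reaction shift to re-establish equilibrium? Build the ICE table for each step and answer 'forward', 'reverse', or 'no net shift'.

Direction: forward

Q₀ = 40.17 vs Keq = 6.7700e+05 ⇒ Q<K, forward
Step 1:
                  G         C         L
  Initial   0.01385     1.898   0.03831
  Change   -0.01312  0.004375   0.01312
  Equil   7.2581e-04     1.902   0.05143
  solve Keq expr → x = 0.004375; check Q = 6.7700e+05
Then add 0.04368 M of G.
Step 2:
                  G         C         L
  Initial   0.04441     1.902   0.05143
  Change   -0.04307   0.01436   0.04307
  Equil    0.001337     1.917    0.0945
  solve Keq expr → x = 0.01436; check Q = 6.7700e+05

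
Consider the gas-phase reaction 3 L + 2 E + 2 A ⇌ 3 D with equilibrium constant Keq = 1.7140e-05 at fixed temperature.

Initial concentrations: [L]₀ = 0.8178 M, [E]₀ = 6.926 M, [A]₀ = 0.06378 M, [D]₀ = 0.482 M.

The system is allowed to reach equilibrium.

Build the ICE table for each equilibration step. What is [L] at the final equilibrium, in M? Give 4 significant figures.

[L]_eq = 1.241 M

Q₀ = 1.049 vs Keq = 1.7140e-05 ⇒ Q>K, reverse
Step 1:
                  L         E         A         D
  I          0.8178     6.926   0.06378     0.482
  C          0.4232    0.2821    0.2821   -0.4232
  E           1.241     7.208    0.3459   0.05883
  solve Keq expr → x = -0.1411; check Q = 1.7140e-05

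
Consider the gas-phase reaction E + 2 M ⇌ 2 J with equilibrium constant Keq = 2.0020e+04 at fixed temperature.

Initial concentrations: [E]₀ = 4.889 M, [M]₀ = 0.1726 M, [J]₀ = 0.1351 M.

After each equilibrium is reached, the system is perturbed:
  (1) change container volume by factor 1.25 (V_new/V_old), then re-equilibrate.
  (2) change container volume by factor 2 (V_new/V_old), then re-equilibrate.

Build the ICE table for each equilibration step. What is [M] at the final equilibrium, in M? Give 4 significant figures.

Q₀ = 0.1253 vs Keq = 2.0020e+04 ⇒ Q<K, forward
Step 1:
                  E         M         J
  init        4.889    0.1726    0.1351
  Δ        -0.08581   -0.1716    0.1716
  eq          4.803 9.8908e-04    0.3067
  solve Keq expr → x = 0.08581; check Q = 2.0020e+04
Then change container volume by factor 1.25 (V_new/V_old).
Step 2:
                  E         M         J
  init        3.843 7.9127e-04    0.2454
  Δ       4.6528e-05 9.3055e-05 -9.3055e-05
  eq          3.843 8.8432e-04    0.2453
  solve Keq expr → x = -4.6528e-05; check Q = 2.0020e+04
Then change container volume by factor 2 (V_new/V_old).
Step 3:
                  E         M         J
  init        1.921 4.4216e-04    0.1226
  Δ       9.1102e-05 1.8220e-04 -1.8220e-04
  eq          1.921 6.2437e-04    0.1225
  solve Keq expr → x = -9.1102e-05; check Q = 2.0020e+04

[M]_eq = 6.2437e-04 M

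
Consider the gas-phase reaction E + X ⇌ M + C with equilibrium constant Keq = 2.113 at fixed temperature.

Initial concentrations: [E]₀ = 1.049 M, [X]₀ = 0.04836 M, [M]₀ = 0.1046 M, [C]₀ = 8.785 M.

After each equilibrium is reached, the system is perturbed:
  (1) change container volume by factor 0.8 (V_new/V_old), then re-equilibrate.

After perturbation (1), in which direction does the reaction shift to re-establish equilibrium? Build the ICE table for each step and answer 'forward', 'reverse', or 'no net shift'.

Q₀ = 18.11 vs Keq = 2.113 ⇒ Q>K, reverse
Step 1:
                   E          X          M          C
  Initial      1.049    0.04836     0.1046      8.785
  Change     0.07191    0.07191   -0.07191   -0.07191
  Equil        1.121     0.1203    0.03269      8.713
  solve Keq expr → x = -0.07191; check Q = 2.113
Then change container volume by factor 0.8 (V_new/V_old).
Step 2:
                   E          X          M          C
  Initial      1.401     0.1503    0.04087      10.89
  Change           0          0          0          0
  Equil        1.401     0.1503    0.04087      10.89
  solve Keq expr → x = 0; check Q = 2.113

Direction: no net shift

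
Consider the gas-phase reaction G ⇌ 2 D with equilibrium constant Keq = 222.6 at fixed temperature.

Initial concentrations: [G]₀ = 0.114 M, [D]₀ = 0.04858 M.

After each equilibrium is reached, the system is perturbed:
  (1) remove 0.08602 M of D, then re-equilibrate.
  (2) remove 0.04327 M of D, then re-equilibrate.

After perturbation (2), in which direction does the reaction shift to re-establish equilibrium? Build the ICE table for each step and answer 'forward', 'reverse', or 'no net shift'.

Q₀ = 0.0207 vs Keq = 222.6 ⇒ Q<K, forward
Step 1:
                   G          D
  Initial      0.114    0.04858
  Change     -0.1137     0.2273
  Equil   3.4195e-04     0.2759
  solve Keq expr → x = 0.1137; check Q = 222.6
Then remove 0.08602 M of D.
Step 2:
                   G          D
  Initial 3.4195e-04     0.1899
  Change  -1.7938e-04 3.5875e-04
  Equil   1.6258e-04     0.1902
  solve Keq expr → x = 1.7938e-04; check Q = 222.6
Then remove 0.04327 M of D.
Step 3:
                   G          D
  Initial 1.6258e-04      0.147
  Change  -6.5374e-05 1.3075e-04
  Equil   9.7202e-05     0.1471
  solve Keq expr → x = 6.5374e-05; check Q = 222.6

Direction: forward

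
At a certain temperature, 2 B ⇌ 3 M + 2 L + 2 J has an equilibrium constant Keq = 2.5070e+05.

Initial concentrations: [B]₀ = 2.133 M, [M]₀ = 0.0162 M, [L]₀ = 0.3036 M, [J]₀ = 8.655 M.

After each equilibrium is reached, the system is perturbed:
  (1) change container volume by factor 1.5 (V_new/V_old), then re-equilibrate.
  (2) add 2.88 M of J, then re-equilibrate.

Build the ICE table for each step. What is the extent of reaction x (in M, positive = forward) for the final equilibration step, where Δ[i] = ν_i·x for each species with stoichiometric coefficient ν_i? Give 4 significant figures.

x = -0.01126 M

Q₀ = 6.4521e-06 vs Keq = 2.5070e+05 ⇒ Q<K, forward
Step 1:
                    B           M           L           J
  Initial       2.133      0.0162      0.3036       8.655
  Change       -1.906       2.859       1.906       1.906
  Equil        0.2272       2.875       2.209       10.56
  solve Keq expr → x = 0.9529; check Q = 2.5070e+05
Then change container volume by factor 1.5 (V_new/V_old).
Step 2:
                    B           M           L           J
  Initial      0.1514       1.917       1.473       7.041
  Change     -0.08647      0.1297     0.08647     0.08647
  Equil       0.06498       2.046       1.559       7.127
  solve Keq expr → x = 0.04323; check Q = 2.5070e+05
Then add 2.88 M of J.
Step 3:
                    B           M           L           J
  Initial     0.06498       2.046       1.559       10.01
  Change      0.02252    -0.03379    -0.02252    -0.02252
  Equil        0.0875       2.013       1.537       9.984
  solve Keq expr → x = -0.01126; check Q = 2.5070e+05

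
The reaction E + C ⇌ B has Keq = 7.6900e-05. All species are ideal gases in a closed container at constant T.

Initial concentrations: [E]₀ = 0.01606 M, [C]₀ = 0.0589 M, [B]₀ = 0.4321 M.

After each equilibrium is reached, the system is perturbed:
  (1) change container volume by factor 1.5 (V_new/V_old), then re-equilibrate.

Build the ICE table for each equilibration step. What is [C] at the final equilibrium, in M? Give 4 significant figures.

Q₀ = 456.8 vs Keq = 7.6900e-05 ⇒ Q>K, reverse
Step 1:
                  E         C         B
  I         0.01606    0.0589    0.4321
  C          0.4321    0.4321   -0.4321
  E          0.4481     0.491 1.6920e-05
  solve Keq expr → x = -0.4321; check Q = 7.6900e-05
Then change container volume by factor 1.5 (V_new/V_old).
Step 2:
                  E         C         B
  I          0.2988    0.3273 1.1280e-05
  C       3.7599e-06 3.7599e-06 -3.7599e-06
  E          0.2988    0.3273 7.5203e-06
  solve Keq expr → x = -3.7599e-06; check Q = 7.6900e-05

[C]_eq = 0.3273 M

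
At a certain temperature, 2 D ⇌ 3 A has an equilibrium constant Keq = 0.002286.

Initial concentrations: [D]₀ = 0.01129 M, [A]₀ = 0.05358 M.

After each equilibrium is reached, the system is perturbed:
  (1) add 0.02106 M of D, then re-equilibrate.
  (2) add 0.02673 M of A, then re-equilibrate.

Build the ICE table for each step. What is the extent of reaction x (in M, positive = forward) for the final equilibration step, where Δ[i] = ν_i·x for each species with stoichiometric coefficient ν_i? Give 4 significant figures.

x = -0.007766 M

Q₀ = 1.207 vs Keq = 0.002286 ⇒ Q>K, reverse
Step 1:
                   D          A
  Initial    0.01129    0.05358
  Change     0.02593   -0.03889
  Equil      0.03722    0.01469
  solve Keq expr → x = -0.01296; check Q = 0.002286
Then add 0.02106 M of D.
Step 2:
                   D          A
  Initial    0.05828    0.01469
  Change    -0.00296    0.00444
  Equil      0.05532    0.01913
  solve Keq expr → x = 0.00148; check Q = 0.002286
Then add 0.02673 M of A.
Step 3:
                   D          A
  Initial    0.05532    0.04586
  Change     0.01553    -0.0233
  Equil      0.07085    0.02256
  solve Keq expr → x = -0.007766; check Q = 0.002286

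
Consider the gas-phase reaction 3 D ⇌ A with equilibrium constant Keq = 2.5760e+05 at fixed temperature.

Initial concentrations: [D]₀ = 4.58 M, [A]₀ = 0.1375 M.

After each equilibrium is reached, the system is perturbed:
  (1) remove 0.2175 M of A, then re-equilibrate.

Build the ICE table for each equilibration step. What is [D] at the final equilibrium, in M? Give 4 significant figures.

Q₀ = 0.001431 vs Keq = 2.5760e+05 ⇒ Q<K, forward
Step 1:
                    D           A
  init           4.58      0.1375
  Δ            -4.561        1.52
  eq           0.0186       1.658
  solve Keq expr → x = 1.52; check Q = 2.5760e+05
Then remove 0.2175 M of A.
Step 2:
                    D           A
  init         0.0186        1.44
  Δ       -8.5065e-04  2.8355e-04
  eq          0.01775       1.441
  solve Keq expr → x = 2.8355e-04; check Q = 2.5760e+05

[D]_eq = 0.01775 M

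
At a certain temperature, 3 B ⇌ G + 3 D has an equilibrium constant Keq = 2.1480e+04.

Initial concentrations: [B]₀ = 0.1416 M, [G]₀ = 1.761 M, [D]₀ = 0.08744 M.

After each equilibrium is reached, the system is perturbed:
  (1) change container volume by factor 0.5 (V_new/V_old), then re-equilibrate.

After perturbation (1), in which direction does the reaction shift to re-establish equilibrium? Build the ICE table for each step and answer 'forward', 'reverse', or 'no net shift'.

Direction: reverse

Q₀ = 0.4147 vs Keq = 2.1480e+04 ⇒ Q<K, forward
Step 1:
                  B         G         D
  Initial    0.1416     1.761   0.08744
  Change     -0.132     0.044     0.132
  Equil    0.009611     1.805    0.2194
  solve Keq expr → x = 0.044; check Q = 2.1480e+04
Then change container volume by factor 0.5 (V_new/V_old).
Step 2:
                  B         G         D
  Initial   0.01922      3.61    0.4389
  Change   0.004732 -0.001577 -0.004732
  Equil     0.02395     3.608    0.4341
  solve Keq expr → x = -0.001577; check Q = 2.1480e+04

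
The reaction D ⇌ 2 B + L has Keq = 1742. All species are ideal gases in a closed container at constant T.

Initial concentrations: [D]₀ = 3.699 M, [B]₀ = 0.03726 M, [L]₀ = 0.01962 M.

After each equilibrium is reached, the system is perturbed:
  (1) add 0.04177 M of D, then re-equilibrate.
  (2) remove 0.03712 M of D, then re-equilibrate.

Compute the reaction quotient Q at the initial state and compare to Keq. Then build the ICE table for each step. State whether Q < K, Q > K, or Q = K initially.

Q₀ = 7.3638e-06; Q < K (proceeds forward)

Q₀ = 7.3638e-06 vs Keq = 1742 ⇒ Q<K, forward
Step 1:
                  D         B         L
  init        3.699   0.03726   0.01962
  Δ          -3.591     7.182     3.591
  eq          0.108     7.219     3.611
  solve Keq expr → x = 3.591; check Q = 1742
Then add 0.04177 M of D.
Step 2:
                  D         B         L
  init       0.1498     7.219     3.611
  Δ         -0.0383   0.07659    0.0383
  eq         0.1115     7.296     3.649
  solve Keq expr → x = 0.0383; check Q = 1742
Then remove 0.03712 M of D.
Step 3:
                  D         B         L
  init      0.07438     7.296     3.649
  Δ         0.03403  -0.06806  -0.03403
  eq         0.1084     7.228     3.615
  solve Keq expr → x = -0.03403; check Q = 1742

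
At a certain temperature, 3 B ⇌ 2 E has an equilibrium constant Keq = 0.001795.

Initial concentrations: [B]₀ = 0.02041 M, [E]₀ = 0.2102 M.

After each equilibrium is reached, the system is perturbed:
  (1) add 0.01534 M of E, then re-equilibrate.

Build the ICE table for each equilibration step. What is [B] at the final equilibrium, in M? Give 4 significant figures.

Q₀ = 5197 vs Keq = 0.001795 ⇒ Q>K, reverse
Step 1:
                   B          E
  I          0.02041     0.2102
  C           0.3036    -0.2024
  E            0.324   0.007813
  solve Keq expr → x = -0.1012; check Q = 0.001795
Then add 0.01534 M of E.
Step 2:
                   B          E
  I            0.324    0.02315
  C          0.02181   -0.01454
  E           0.3458   0.008615
  solve Keq expr → x = -0.007269; check Q = 0.001795

[B]_eq = 0.3458 M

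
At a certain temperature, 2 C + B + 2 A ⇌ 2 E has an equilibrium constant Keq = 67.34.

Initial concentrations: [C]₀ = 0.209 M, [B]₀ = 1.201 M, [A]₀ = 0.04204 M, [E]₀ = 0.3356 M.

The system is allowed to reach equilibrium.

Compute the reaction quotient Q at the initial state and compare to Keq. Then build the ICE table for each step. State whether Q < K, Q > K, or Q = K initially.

Q₀ = 1215; Q > K (proceeds reverse)

Q₀ = 1215 vs Keq = 67.34 ⇒ Q>K, reverse
Step 1:
                    C           B           A           E
  init          0.209       1.201     0.04204      0.3356
  Δ           0.06573     0.03286     0.06573    -0.06573
  eq           0.2747       1.234      0.1078      0.2699
  solve Keq expr → x = -0.03286; check Q = 67.34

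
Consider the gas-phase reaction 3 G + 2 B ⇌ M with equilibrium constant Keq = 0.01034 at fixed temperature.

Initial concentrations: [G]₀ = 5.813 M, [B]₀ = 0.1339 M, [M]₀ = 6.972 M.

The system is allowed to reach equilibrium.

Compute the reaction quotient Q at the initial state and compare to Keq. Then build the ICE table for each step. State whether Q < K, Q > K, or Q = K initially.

Q₀ = 1.98 vs Keq = 0.01034 ⇒ Q>K, reverse
Step 1:
                   G          B          M
  I            5.813     0.1339      6.972
  C            1.638      1.092    -0.5459
  E            7.451      1.226      6.426
  solve Keq expr → x = -0.5459; check Q = 0.01034

Q₀ = 1.98; Q > K (proceeds reverse)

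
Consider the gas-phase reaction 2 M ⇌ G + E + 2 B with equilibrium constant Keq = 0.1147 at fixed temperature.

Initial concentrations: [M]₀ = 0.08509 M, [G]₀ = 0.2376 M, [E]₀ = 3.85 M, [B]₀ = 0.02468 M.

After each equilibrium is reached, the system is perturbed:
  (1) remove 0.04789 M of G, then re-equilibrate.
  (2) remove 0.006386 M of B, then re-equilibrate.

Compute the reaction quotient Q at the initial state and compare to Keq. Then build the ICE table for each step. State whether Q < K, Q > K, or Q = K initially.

Q₀ = 0.07696; Q < K (proceeds forward)

Q₀ = 0.07696 vs Keq = 0.1147 ⇒ Q<K, forward
Step 1:
                  M         G         E         B
  I         0.08509    0.2376      3.85   0.02468
  C       -0.003933  0.001966  0.001966  0.003933
  E         0.08116    0.2396     3.852   0.02861
  solve Keq expr → x = 0.001966; check Q = 0.1147
Then remove 0.04789 M of G.
Step 2:
                  M         G         E         B
  I         0.08116    0.1917     3.852   0.02861
  C        -0.00235  0.001175  0.001175   0.00235
  E         0.07881    0.1929     3.853   0.03096
  solve Keq expr → x = 0.001175; check Q = 0.1147
Then remove 0.006386 M of B.
Step 3:
                  M         G         E         B
  I         0.07881    0.1929     3.853   0.02458
  C       -0.004459  0.002229  0.002229  0.004459
  E         0.07435    0.1951     3.855   0.02903
  solve Keq expr → x = 0.002229; check Q = 0.1147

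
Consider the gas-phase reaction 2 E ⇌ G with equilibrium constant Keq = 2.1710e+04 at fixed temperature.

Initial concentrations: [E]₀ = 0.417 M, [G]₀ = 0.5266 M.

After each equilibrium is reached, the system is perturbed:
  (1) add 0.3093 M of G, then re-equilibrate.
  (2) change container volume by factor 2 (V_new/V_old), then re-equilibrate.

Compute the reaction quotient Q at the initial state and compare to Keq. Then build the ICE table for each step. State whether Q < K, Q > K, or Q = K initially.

Q₀ = 3.028 vs Keq = 2.1710e+04 ⇒ Q<K, forward
Step 1:
                  E         G
  init        0.417    0.5266
  Δ         -0.4112    0.2056
  eq       0.005807    0.7322
  solve Keq expr → x = 0.2056; check Q = 2.1710e+04
Then add 0.3093 M of G.
Step 2:
                  E         G
  init     0.005807     1.041
  Δ        0.001117 -5.5849e-04
  eq       0.006924     1.041
  solve Keq expr → x = -5.5849e-04; check Q = 2.1710e+04
Then change container volume by factor 2 (V_new/V_old).
Step 3:
                  E         G
  init     0.003462    0.5205
  Δ        0.001431 -7.1536e-04
  eq       0.004893    0.5198
  solve Keq expr → x = -7.1536e-04; check Q = 2.1710e+04

Q₀ = 3.028; Q < K (proceeds forward)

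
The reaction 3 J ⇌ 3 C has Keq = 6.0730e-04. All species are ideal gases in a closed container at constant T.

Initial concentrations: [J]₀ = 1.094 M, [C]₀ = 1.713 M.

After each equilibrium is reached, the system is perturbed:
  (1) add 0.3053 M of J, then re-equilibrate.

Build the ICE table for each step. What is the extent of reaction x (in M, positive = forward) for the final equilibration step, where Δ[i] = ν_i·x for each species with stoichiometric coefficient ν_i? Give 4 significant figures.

Q₀ = 3.839 vs Keq = 6.0730e-04 ⇒ Q>K, reverse
Step 1:
                   J          C
  I            1.094      1.713
  C            1.494     -1.494
  E            2.588     0.2191
  solve Keq expr → x = -0.498; check Q = 6.0730e-04
Then add 0.3053 M of J.
Step 2:
                   J          C
  I            2.893     0.2191
  C         -0.02384    0.02384
  E            2.869      0.243
  solve Keq expr → x = 0.007945; check Q = 6.0730e-04

x = 0.007945 M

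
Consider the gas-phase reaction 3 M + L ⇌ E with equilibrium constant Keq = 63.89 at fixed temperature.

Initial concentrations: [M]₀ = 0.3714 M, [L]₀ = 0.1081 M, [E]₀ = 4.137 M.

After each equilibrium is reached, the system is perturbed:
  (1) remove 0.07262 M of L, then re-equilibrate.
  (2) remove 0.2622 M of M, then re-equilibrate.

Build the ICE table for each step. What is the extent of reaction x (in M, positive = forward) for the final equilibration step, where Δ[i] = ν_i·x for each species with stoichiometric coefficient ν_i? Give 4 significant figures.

Q₀ = 747 vs Keq = 63.89 ⇒ Q>K, reverse
Step 1:
                  M         L         E
  I          0.3714    0.1081     4.137
  C          0.3005    0.1002   -0.1002
  E          0.6719    0.2083     4.037
  solve Keq expr → x = -0.1002; check Q = 63.89
Then remove 0.07262 M of L.
Step 2:
                  M         L         E
  I          0.6719    0.1357     4.037
  C         0.06471   0.02157  -0.02157
  E          0.7366    0.1572     4.015
  solve Keq expr → x = -0.02157; check Q = 63.89
Then remove 0.2622 M of M.
Step 3:
                  M         L         E
  I          0.4744    0.1572     4.015
  C          0.1827    0.0609   -0.0609
  E          0.6571    0.2181     3.954
  solve Keq expr → x = -0.0609; check Q = 63.89

x = -0.0609 M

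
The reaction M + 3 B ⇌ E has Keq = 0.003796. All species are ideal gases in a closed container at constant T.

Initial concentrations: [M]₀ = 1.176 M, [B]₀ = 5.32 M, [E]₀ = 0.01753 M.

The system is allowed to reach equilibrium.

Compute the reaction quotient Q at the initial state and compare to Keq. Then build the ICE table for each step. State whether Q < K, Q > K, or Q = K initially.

Q₀ = 9.9001e-05; Q < K (proceeds forward)

Q₀ = 9.9001e-05 vs Keq = 0.003796 ⇒ Q<K, forward
Step 1:
                   M          B          E
  I            1.176       5.32    0.01753
  C          -0.2842    -0.8527     0.2842
  E           0.8918      4.467     0.3018
  solve Keq expr → x = 0.2842; check Q = 0.003796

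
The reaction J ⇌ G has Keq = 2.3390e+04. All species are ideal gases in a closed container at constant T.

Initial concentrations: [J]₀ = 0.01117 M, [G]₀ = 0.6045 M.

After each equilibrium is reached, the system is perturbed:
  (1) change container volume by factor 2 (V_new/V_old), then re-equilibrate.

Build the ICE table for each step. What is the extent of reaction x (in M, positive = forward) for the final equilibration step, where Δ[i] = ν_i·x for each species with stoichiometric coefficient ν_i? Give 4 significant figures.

x = 0 M

Q₀ = 54.12 vs Keq = 2.3390e+04 ⇒ Q<K, forward
Step 1:
                    J           G
  init        0.01117      0.6045
  Δ          -0.01114     0.01114
  eq       2.6321e-05      0.6156
  solve Keq expr → x = 0.01114; check Q = 2.3390e+04
Then change container volume by factor 2 (V_new/V_old).
Step 2:
                    J           G
  init     1.3160e-05      0.3078
  Δ                 0           0
  eq       1.3160e-05      0.3078
  solve Keq expr → x = 0; check Q = 2.3390e+04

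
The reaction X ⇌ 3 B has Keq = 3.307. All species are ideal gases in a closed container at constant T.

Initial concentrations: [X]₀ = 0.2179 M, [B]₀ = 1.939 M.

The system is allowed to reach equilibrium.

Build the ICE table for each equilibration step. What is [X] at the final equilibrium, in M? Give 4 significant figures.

Q₀ = 33.46 vs Keq = 3.307 ⇒ Q>K, reverse
Step 1:
                  X         B
  I          0.2179     1.939
  C          0.2585   -0.7754
  E          0.4764     1.164
  solve Keq expr → x = -0.2585; check Q = 3.307

[X]_eq = 0.4764 M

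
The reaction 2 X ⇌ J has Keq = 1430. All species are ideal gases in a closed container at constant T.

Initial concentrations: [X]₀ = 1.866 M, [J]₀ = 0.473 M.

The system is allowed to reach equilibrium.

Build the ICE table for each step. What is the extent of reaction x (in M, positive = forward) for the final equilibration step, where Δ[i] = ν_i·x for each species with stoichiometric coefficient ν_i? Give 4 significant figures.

Q₀ = 0.1358 vs Keq = 1430 ⇒ Q<K, forward
Step 1:
                  X         J
  init        1.866     0.473
  Δ          -1.835    0.9174
  eq        0.03118      1.39
  solve Keq expr → x = 0.9174; check Q = 1430

x = 0.9174 M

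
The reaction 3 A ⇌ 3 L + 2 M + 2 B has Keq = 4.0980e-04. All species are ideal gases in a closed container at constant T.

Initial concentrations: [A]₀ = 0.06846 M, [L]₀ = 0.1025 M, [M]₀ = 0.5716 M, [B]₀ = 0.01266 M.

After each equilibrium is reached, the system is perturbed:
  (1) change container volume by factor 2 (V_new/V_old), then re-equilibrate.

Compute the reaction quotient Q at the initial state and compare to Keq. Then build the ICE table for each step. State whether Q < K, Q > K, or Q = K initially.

Q₀ = 1.7576e-04; Q < K (proceeds forward)

Q₀ = 1.7576e-04 vs Keq = 4.0980e-04 ⇒ Q<K, forward
Step 1:
                   A          L          M          B
  I          0.06846     0.1025     0.5716    0.01266
  C        -0.004982   0.004982   0.003321   0.003321
  E          0.06348     0.1075     0.5749    0.01598
  solve Keq expr → x = 0.001661; check Q = 4.0980e-04
Then change container volume by factor 2 (V_new/V_old).
Step 2:
                   A          L          M          B
  I          0.03174    0.05374     0.2875   0.007991
  C        -0.009522   0.009522   0.006348   0.006348
  E          0.02222    0.06326     0.2938    0.01434
  solve Keq expr → x = 0.003174; check Q = 4.0980e-04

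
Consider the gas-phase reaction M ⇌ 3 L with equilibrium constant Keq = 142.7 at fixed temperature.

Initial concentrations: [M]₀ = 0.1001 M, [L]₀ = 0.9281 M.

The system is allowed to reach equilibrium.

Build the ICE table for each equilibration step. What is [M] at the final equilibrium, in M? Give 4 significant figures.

[M]_eq = 0.01189 M

Q₀ = 7.986 vs Keq = 142.7 ⇒ Q<K, forward
Step 1:
                   M          L
  Initial     0.1001     0.9281
  Change    -0.08821     0.2646
  Equil      0.01189      1.193
  solve Keq expr → x = 0.08821; check Q = 142.7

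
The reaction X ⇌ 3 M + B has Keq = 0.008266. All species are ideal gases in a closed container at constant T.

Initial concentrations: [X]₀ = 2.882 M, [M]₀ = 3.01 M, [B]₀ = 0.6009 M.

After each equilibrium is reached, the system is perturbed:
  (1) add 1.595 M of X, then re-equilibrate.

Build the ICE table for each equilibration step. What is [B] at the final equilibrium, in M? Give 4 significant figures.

Q₀ = 5.686 vs Keq = 0.008266 ⇒ Q>K, reverse
Step 1:
                  X         M         B
  Initial     2.882      3.01    0.6009
  Change     0.5863    -1.759   -0.5863
  Equil       3.468     1.251   0.01464
  solve Keq expr → x = -0.5863; check Q = 0.008266
Then add 1.595 M of X.
Step 2:
                  X         M         B
  Initial     5.063     1.251   0.01464
  Change  -0.005835    0.0175  0.005835
  Equil       5.057     1.269   0.02047
  solve Keq expr → x = 0.005835; check Q = 0.008266

[B]_eq = 0.02047 M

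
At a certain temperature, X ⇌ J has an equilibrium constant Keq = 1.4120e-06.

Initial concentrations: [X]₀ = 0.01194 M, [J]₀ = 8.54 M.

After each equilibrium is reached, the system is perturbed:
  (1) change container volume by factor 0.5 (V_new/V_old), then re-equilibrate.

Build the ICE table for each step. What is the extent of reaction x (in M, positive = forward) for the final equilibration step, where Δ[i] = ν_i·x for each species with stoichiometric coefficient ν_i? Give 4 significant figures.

x = 0 M

Q₀ = 715.2 vs Keq = 1.4120e-06 ⇒ Q>K, reverse
Step 1:
                    X           J
  Initial     0.01194        8.54
  Change         8.54       -8.54
  Equil         8.552  1.2075e-05
  solve Keq expr → x = -8.54; check Q = 1.4120e-06
Then change container volume by factor 0.5 (V_new/V_old).
Step 2:
                    X           J
  Initial        17.1  2.4151e-05
  Change            0           0
  Equil          17.1  2.4151e-05
  solve Keq expr → x = 0; check Q = 1.4120e-06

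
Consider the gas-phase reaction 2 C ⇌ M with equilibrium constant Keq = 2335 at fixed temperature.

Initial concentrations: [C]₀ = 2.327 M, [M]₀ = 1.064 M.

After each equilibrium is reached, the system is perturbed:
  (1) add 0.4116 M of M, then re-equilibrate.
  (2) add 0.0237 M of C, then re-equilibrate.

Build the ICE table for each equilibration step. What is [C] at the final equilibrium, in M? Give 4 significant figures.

[C]_eq = 0.03359 M

Q₀ = 0.1965 vs Keq = 2335 ⇒ Q<K, forward
Step 1:
                  C         M
  I           2.327     1.064
  C          -2.296     1.148
  E         0.03078     2.212
  solve Keq expr → x = 1.148; check Q = 2335
Then add 0.4116 M of M.
Step 2:
                  C         M
  I         0.03078     2.624
  C        0.002733 -0.001366
  E         0.03351     2.622
  solve Keq expr → x = -0.001366; check Q = 2335
Then add 0.0237 M of C.
Step 3:
                  C         M
  I         0.05721     2.622
  C        -0.02362   0.01181
  E         0.03359     2.634
  solve Keq expr → x = 0.01181; check Q = 2335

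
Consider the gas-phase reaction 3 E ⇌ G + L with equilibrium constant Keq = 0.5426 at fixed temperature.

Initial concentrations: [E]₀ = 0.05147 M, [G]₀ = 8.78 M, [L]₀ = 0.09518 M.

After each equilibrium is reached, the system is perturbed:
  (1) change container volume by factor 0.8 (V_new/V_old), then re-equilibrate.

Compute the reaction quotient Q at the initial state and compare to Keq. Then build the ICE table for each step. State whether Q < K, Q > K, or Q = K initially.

Q₀ = 6129 vs Keq = 0.5426 ⇒ Q>K, reverse
Step 1:
                   E          G          L
  Initial    0.05147       8.78    0.09518
  Change      0.2788   -0.09293   -0.09293
  Equil       0.3303      8.687    0.00225
  solve Keq expr → x = -0.09293; check Q = 0.5426
Then change container volume by factor 0.8 (V_new/V_old).
Step 2:
                   E          G          L
  Initial     0.4128      10.86   0.002812
  Change   -0.001959 6.5309e-04 6.5309e-04
  Equil       0.4109      10.86   0.003466
  solve Keq expr → x = 6.5309e-04; check Q = 0.5426

Q₀ = 6129; Q > K (proceeds reverse)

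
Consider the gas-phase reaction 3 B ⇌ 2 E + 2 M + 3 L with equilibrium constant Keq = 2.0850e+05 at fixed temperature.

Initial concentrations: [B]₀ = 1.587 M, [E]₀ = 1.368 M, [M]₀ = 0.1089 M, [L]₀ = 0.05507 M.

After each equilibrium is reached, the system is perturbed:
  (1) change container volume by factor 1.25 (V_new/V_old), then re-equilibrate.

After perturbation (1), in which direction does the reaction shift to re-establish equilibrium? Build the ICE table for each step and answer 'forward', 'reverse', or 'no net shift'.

Q₀ = 9.2735e-07 vs Keq = 2.0850e+05 ⇒ Q<K, forward
Step 1:
                  B         E         M         L
  Initial     1.587     1.368    0.1089   0.05507
  Change     -1.535     1.023     1.023     1.535
  Equil     0.05209     2.391     1.132      1.59
  solve Keq expr → x = 0.5116; check Q = 2.0850e+05
Then change container volume by factor 1.25 (V_new/V_old).
Step 2:
                  B         E         M         L
  Initial   0.04167     1.913    0.9057     1.272
  Change   -0.01024  0.006829  0.006829   0.01024
  Equil     0.03143      1.92    0.9126     1.282
  solve Keq expr → x = 0.003414; check Q = 2.0850e+05

Direction: forward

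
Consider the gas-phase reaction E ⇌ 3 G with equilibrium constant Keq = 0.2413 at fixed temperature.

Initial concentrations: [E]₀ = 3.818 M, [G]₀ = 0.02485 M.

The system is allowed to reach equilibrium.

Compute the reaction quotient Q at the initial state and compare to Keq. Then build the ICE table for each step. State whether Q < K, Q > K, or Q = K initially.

Q₀ = 4.0192e-06 vs Keq = 0.2413 ⇒ Q<K, forward
Step 1:
                  E         G
  I           3.818   0.02485
  C         -0.3071    0.9214
  E           3.511    0.9462
  solve Keq expr → x = 0.3071; check Q = 0.2413

Q₀ = 4.0192e-06; Q < K (proceeds forward)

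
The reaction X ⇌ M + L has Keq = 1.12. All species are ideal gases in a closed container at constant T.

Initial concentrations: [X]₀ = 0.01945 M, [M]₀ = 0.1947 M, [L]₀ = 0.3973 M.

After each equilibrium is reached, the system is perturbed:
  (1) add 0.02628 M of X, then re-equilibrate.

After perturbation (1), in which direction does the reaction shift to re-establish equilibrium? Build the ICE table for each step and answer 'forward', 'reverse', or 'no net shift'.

Q₀ = 3.977 vs Keq = 1.12 ⇒ Q>K, reverse
Step 1:
                    X           M           L
  I           0.01945      0.1947      0.3973
  C            0.0331     -0.0331     -0.0331
  E           0.05255      0.1616      0.3642
  solve Keq expr → x = -0.0331; check Q = 1.12
Then add 0.02628 M of X.
Step 2:
                    X           M           L
  I           0.07883      0.1616      0.3642
  C          -0.01769     0.01769     0.01769
  E           0.06114      0.1793      0.3819
  solve Keq expr → x = 0.01769; check Q = 1.12

Direction: forward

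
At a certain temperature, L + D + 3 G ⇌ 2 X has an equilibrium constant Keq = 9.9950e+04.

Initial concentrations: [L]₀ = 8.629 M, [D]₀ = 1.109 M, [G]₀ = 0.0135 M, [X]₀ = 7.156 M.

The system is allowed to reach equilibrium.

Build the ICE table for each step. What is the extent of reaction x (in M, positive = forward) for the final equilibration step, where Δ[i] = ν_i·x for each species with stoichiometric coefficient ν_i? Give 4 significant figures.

x = -0.008011 M

Q₀ = 2.1749e+06 vs Keq = 9.9950e+04 ⇒ Q>K, reverse
Step 1:
                  L         D         G         X
  Initial     8.629     1.109    0.0135     7.156
  Change   0.008011  0.008011   0.02403  -0.01602
  Equil       8.637     1.117   0.03753      7.14
  solve Keq expr → x = -0.008011; check Q = 9.9950e+04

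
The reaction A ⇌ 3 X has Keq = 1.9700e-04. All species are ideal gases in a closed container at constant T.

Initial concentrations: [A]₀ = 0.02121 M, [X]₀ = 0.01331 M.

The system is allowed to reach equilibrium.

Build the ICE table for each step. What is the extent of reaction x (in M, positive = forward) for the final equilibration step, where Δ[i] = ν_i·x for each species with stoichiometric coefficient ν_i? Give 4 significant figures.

Q₀ = 1.1117e-04 vs Keq = 1.9700e-04 ⇒ Q<K, forward
Step 1:
                  A         X
  I         0.02121   0.01331
  C       -8.5872e-04  0.002576
  E         0.02035   0.01589
  solve Keq expr → x = 8.5872e-04; check Q = 1.9700e-04

x = 8.5872e-04 M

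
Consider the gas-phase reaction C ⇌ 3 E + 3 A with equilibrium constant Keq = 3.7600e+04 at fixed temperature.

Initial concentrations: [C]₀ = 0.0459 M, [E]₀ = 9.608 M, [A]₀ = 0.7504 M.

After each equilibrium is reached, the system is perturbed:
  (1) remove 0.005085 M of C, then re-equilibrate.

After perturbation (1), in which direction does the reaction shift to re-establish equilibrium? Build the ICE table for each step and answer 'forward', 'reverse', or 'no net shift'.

Q₀ = 8165 vs Keq = 3.7600e+04 ⇒ Q<K, forward
Step 1:
                  C         E         A
  I          0.0459     9.608    0.7504
  C        -0.03129   0.09386   0.09386
  E         0.01461     9.702    0.8443
  solve Keq expr → x = 0.03129; check Q = 3.7600e+04
Then remove 0.005085 M of C.
Step 2:
                  C         E         A
  I         0.00953     9.702    0.8443
  C         0.00436  -0.01308  -0.01308
  E         0.01389     9.689    0.8312
  solve Keq expr → x = -0.00436; check Q = 3.7600e+04

Direction: reverse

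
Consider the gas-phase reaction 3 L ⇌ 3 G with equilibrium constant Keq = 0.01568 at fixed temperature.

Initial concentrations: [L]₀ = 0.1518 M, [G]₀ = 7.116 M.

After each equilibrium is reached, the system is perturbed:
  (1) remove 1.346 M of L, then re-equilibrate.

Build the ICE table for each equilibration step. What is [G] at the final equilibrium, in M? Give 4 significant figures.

[G]_eq = 1.185 M

Q₀ = 1.0301e+05 vs Keq = 0.01568 ⇒ Q>K, reverse
Step 1:
                    L           G
  Initial      0.1518       7.116
  Change        5.661      -5.661
  Equil         5.813       1.455
  solve Keq expr → x = -1.887; check Q = 0.01568
Then remove 1.346 M of L.
Step 2:
                    L           G
  Initial       4.467       1.455
  Change       0.2695     -0.2695
  Equil         4.736       1.185
  solve Keq expr → x = -0.08982; check Q = 0.01568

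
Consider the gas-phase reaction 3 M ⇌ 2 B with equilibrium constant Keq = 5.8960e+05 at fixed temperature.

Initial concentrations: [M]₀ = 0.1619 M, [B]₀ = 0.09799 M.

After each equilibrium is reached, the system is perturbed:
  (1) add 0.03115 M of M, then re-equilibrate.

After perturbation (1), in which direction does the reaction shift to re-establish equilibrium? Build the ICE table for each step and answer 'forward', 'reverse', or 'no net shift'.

Q₀ = 2.263 vs Keq = 5.8960e+05 ⇒ Q<K, forward
Step 1:
                  M         B
  init       0.1619   0.09799
  Δ         -0.1578    0.1052
  eq       0.004122    0.2032
  solve Keq expr → x = 0.05259; check Q = 5.8960e+05
Then add 0.03115 M of M.
Step 2:
                  M         B
  init      0.03527    0.2032
  Δ        -0.03088   0.02058
  eq       0.004395    0.2238
  solve Keq expr → x = 0.01029; check Q = 5.8960e+05

Direction: forward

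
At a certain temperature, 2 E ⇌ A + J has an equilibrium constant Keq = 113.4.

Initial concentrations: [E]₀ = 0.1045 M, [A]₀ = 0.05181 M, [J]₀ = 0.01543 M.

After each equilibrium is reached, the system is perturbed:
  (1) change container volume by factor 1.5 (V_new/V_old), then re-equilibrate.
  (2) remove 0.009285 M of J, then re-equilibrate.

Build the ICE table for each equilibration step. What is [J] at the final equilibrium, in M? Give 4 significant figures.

[J]_eq = 0.0336 M

Q₀ = 0.07321 vs Keq = 113.4 ⇒ Q<K, forward
Step 1:
                   E          A          J
  init        0.1045    0.05181    0.01543
  Δ         -0.09698    0.04849    0.04849
  eq        0.007519     0.1003    0.06392
  solve Keq expr → x = 0.04849; check Q = 113.4
Then change container volume by factor 1.5 (V_new/V_old).
Step 2:
                   E          A          J
  init      0.005013    0.06687    0.04261
  Δ                0          0          0
  eq        0.005013    0.06687    0.04261
  solve Keq expr → x = 0; check Q = 113.4
Then remove 0.009285 M of J.
Step 3:
                   E          A          J
  init      0.005013    0.06687    0.03333
  Δ       -5.5212e-04 2.7606e-04 2.7606e-04
  eq        0.004461    0.06714     0.0336
  solve Keq expr → x = 2.7606e-04; check Q = 113.4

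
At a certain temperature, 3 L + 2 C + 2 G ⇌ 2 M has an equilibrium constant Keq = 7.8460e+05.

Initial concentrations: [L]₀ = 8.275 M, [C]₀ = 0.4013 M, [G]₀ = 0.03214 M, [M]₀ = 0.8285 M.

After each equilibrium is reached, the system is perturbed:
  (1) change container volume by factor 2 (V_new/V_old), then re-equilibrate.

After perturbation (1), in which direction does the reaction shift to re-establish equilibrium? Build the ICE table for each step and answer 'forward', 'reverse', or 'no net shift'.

Direction: reverse

Q₀ = 7.282 vs Keq = 7.8460e+05 ⇒ Q<K, forward
Step 1:
                    L           C           G           M
  Initial       8.275      0.4013     0.03214      0.8285
  Change     -0.04804    -0.03203    -0.03203     0.03203
  Equil         8.227      0.3693  1.1149e-04      0.8605
  solve Keq expr → x = 0.01601; check Q = 7.8460e+05
Then change container volume by factor 2 (V_new/V_old).
Step 2:
                    L           C           G           M
  Initial       4.113      0.1846  5.5745e-05      0.4303
  Change   3.8838e-04  2.5892e-04  2.5892e-04 -2.5892e-04
  Equil         4.114      0.1849  3.1467e-04        0.43
  solve Keq expr → x = -1.2946e-04; check Q = 7.8460e+05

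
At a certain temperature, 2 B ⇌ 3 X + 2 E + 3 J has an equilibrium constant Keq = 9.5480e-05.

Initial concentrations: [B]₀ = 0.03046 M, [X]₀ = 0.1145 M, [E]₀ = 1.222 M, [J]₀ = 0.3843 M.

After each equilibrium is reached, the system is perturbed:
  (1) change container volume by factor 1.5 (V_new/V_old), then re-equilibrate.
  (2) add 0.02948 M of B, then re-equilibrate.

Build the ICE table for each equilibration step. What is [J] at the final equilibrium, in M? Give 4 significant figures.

[J]_eq = 0.2218 M

Q₀ = 0.1371 vs Keq = 9.5480e-05 ⇒ Q>K, reverse
Step 1:
                   B          X          E          J
  I          0.03046     0.1145      1.222     0.3843
  C          0.05796   -0.08693   -0.05796   -0.08693
  E          0.08842    0.02757      1.164     0.2974
  solve Keq expr → x = -0.02898; check Q = 9.5480e-05
Then change container volume by factor 1.5 (V_new/V_old).
Step 2:
                   B          X          E          J
  I          0.05894    0.01838      0.776     0.1982
  C         -0.01013     0.0152    0.01013     0.0152
  E          0.04881    0.03358     0.7862     0.2134
  solve Keq expr → x = 0.005066; check Q = 9.5480e-05
Then add 0.02948 M of B.
Step 3:
                   B          X          E          J
  I          0.07829    0.03358     0.7862     0.2134
  C        -0.005579   0.008368   0.005579   0.008368
  E          0.07271    0.04194     0.7917     0.2218
  solve Keq expr → x = 0.002789; check Q = 9.5480e-05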